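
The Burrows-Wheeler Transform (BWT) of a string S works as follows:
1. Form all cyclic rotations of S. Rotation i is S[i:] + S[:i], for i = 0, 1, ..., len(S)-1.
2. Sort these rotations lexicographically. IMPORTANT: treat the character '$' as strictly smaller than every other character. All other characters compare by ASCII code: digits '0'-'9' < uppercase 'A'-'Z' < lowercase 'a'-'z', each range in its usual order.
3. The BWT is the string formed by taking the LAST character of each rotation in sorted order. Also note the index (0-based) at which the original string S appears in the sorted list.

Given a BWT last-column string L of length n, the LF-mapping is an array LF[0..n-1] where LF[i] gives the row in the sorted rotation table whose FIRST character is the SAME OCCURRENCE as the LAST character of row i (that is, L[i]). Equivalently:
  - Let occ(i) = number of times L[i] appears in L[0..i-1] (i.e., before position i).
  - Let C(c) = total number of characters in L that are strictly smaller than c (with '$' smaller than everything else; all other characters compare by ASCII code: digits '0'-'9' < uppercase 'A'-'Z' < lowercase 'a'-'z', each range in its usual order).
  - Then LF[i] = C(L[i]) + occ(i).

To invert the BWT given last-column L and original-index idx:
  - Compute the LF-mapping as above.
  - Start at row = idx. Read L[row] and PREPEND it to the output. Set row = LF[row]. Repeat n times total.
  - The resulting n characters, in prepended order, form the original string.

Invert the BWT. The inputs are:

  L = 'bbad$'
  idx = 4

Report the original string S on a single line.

LF mapping: 2 3 1 4 0
Walk LF starting at row 4, prepending L[row]:
  step 1: row=4, L[4]='$', prepend. Next row=LF[4]=0
  step 2: row=0, L[0]='b', prepend. Next row=LF[0]=2
  step 3: row=2, L[2]='a', prepend. Next row=LF[2]=1
  step 4: row=1, L[1]='b', prepend. Next row=LF[1]=3
  step 5: row=3, L[3]='d', prepend. Next row=LF[3]=4
Reversed output: dbab$

Answer: dbab$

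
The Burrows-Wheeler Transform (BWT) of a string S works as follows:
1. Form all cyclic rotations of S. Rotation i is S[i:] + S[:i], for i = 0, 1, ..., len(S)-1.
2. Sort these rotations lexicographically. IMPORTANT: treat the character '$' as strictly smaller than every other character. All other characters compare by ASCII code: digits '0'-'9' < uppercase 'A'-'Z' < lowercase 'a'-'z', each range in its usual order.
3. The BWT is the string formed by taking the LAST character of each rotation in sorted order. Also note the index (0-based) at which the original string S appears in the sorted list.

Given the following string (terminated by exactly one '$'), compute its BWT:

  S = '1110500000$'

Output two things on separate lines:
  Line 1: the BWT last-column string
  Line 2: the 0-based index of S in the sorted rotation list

All 11 rotations (rotation i = S[i:]+S[:i]):
  rot[0] = 1110500000$
  rot[1] = 110500000$1
  rot[2] = 10500000$11
  rot[3] = 0500000$111
  rot[4] = 500000$1110
  rot[5] = 00000$11105
  rot[6] = 0000$111050
  rot[7] = 000$1110500
  rot[8] = 00$11105000
  rot[9] = 0$111050000
  rot[10] = $1110500000
Sorted (with $ < everything):
  sorted[0] = $1110500000  (last char: '0')
  sorted[1] = 0$111050000  (last char: '0')
  sorted[2] = 00$11105000  (last char: '0')
  sorted[3] = 000$1110500  (last char: '0')
  sorted[4] = 0000$111050  (last char: '0')
  sorted[5] = 00000$11105  (last char: '5')
  sorted[6] = 0500000$111  (last char: '1')
  sorted[7] = 10500000$11  (last char: '1')
  sorted[8] = 110500000$1  (last char: '1')
  sorted[9] = 1110500000$  (last char: '$')
  sorted[10] = 500000$1110  (last char: '0')
Last column: 000005111$0
Original string S is at sorted index 9

Answer: 000005111$0
9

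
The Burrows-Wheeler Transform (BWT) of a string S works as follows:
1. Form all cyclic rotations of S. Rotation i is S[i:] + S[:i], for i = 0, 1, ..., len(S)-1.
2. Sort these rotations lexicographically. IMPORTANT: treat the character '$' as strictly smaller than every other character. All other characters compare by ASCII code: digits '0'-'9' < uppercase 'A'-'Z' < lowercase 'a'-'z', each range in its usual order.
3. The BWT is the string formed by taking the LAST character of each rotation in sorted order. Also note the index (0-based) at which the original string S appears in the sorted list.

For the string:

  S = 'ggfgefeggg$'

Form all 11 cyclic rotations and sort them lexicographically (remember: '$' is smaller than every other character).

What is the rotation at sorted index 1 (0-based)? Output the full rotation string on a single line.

Answer: efeggg$ggfg

Derivation:
All 11 rotations (rotation i = S[i:]+S[:i]):
  rot[0] = ggfgefeggg$
  rot[1] = gfgefeggg$g
  rot[2] = fgefeggg$gg
  rot[3] = gefeggg$ggf
  rot[4] = efeggg$ggfg
  rot[5] = feggg$ggfge
  rot[6] = eggg$ggfgef
  rot[7] = ggg$ggfgefe
  rot[8] = gg$ggfgefeg
  rot[9] = g$ggfgefegg
  rot[10] = $ggfgefeggg
Sorted (with $ < everything):
  sorted[0] = $ggfgefeggg
  sorted[1] = efeggg$ggfg
  sorted[2] = eggg$ggfgef
  sorted[3] = feggg$ggfge
  sorted[4] = fgefeggg$gg
  sorted[5] = g$ggfgefegg
  sorted[6] = gefeggg$ggf
  sorted[7] = gfgefeggg$g
  sorted[8] = gg$ggfgefeg
  sorted[9] = ggfgefeggg$
  sorted[10] = ggg$ggfgefe
sorted[1] = efeggg$ggfg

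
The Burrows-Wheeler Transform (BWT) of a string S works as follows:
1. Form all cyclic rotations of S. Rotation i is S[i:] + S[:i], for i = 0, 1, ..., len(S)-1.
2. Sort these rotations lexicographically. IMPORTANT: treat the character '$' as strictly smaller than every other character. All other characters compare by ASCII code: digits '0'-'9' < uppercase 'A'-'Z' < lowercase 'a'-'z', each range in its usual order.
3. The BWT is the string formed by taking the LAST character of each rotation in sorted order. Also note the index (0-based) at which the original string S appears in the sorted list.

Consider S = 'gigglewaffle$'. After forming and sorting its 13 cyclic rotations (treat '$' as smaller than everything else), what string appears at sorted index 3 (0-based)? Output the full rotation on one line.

Answer: ewaffle$giggl

Derivation:
All 13 rotations (rotation i = S[i:]+S[:i]):
  rot[0] = gigglewaffle$
  rot[1] = igglewaffle$g
  rot[2] = gglewaffle$gi
  rot[3] = glewaffle$gig
  rot[4] = lewaffle$gigg
  rot[5] = ewaffle$giggl
  rot[6] = waffle$giggle
  rot[7] = affle$gigglew
  rot[8] = ffle$gigglewa
  rot[9] = fle$gigglewaf
  rot[10] = le$gigglewaff
  rot[11] = e$gigglewaffl
  rot[12] = $gigglewaffle
Sorted (with $ < everything):
  sorted[0] = $gigglewaffle
  sorted[1] = affle$gigglew
  sorted[2] = e$gigglewaffl
  sorted[3] = ewaffle$giggl
  sorted[4] = ffle$gigglewa
  sorted[5] = fle$gigglewaf
  sorted[6] = gglewaffle$gi
  sorted[7] = gigglewaffle$
  sorted[8] = glewaffle$gig
  sorted[9] = igglewaffle$g
  sorted[10] = le$gigglewaff
  sorted[11] = lewaffle$gigg
  sorted[12] = waffle$giggle
sorted[3] = ewaffle$giggl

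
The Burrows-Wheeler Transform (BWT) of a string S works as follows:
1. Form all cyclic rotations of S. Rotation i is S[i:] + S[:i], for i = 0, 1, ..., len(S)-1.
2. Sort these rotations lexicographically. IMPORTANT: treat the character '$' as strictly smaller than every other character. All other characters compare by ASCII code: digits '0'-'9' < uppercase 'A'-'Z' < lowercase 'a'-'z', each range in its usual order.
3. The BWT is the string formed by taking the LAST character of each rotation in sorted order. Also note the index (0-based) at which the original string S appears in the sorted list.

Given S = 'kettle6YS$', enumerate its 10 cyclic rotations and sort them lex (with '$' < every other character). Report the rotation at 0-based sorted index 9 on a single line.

All 10 rotations (rotation i = S[i:]+S[:i]):
  rot[0] = kettle6YS$
  rot[1] = ettle6YS$k
  rot[2] = ttle6YS$ke
  rot[3] = tle6YS$ket
  rot[4] = le6YS$kett
  rot[5] = e6YS$kettl
  rot[6] = 6YS$kettle
  rot[7] = YS$kettle6
  rot[8] = S$kettle6Y
  rot[9] = $kettle6YS
Sorted (with $ < everything):
  sorted[0] = $kettle6YS
  sorted[1] = 6YS$kettle
  sorted[2] = S$kettle6Y
  sorted[3] = YS$kettle6
  sorted[4] = e6YS$kettl
  sorted[5] = ettle6YS$k
  sorted[6] = kettle6YS$
  sorted[7] = le6YS$kett
  sorted[8] = tle6YS$ket
  sorted[9] = ttle6YS$ke
sorted[9] = ttle6YS$ke

Answer: ttle6YS$ke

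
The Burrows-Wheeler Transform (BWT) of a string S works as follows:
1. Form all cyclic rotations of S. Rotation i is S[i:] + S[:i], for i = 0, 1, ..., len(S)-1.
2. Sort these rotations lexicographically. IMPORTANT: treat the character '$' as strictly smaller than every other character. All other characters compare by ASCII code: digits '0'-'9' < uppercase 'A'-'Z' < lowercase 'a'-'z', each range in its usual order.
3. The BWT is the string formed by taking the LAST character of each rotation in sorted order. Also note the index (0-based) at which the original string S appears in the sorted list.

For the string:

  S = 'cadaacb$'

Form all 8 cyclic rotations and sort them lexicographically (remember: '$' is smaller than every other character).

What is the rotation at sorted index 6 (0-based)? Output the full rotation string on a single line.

Answer: cb$cadaa

Derivation:
All 8 rotations (rotation i = S[i:]+S[:i]):
  rot[0] = cadaacb$
  rot[1] = adaacb$c
  rot[2] = daacb$ca
  rot[3] = aacb$cad
  rot[4] = acb$cada
  rot[5] = cb$cadaa
  rot[6] = b$cadaac
  rot[7] = $cadaacb
Sorted (with $ < everything):
  sorted[0] = $cadaacb
  sorted[1] = aacb$cad
  sorted[2] = acb$cada
  sorted[3] = adaacb$c
  sorted[4] = b$cadaac
  sorted[5] = cadaacb$
  sorted[6] = cb$cadaa
  sorted[7] = daacb$ca
sorted[6] = cb$cadaa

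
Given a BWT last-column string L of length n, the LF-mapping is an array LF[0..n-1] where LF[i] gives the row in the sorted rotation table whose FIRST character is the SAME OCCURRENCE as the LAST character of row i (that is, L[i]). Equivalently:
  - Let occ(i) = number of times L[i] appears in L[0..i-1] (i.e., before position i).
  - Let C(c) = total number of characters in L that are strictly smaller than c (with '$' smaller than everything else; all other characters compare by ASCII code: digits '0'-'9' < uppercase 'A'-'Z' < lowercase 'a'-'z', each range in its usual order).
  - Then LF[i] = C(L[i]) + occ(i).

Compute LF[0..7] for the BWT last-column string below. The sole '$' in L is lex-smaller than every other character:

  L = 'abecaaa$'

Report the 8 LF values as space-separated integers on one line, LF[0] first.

Answer: 1 5 7 6 2 3 4 0

Derivation:
Char counts: '$':1, 'a':4, 'b':1, 'c':1, 'e':1
C (first-col start): C('$')=0, C('a')=1, C('b')=5, C('c')=6, C('e')=7
L[0]='a': occ=0, LF[0]=C('a')+0=1+0=1
L[1]='b': occ=0, LF[1]=C('b')+0=5+0=5
L[2]='e': occ=0, LF[2]=C('e')+0=7+0=7
L[3]='c': occ=0, LF[3]=C('c')+0=6+0=6
L[4]='a': occ=1, LF[4]=C('a')+1=1+1=2
L[5]='a': occ=2, LF[5]=C('a')+2=1+2=3
L[6]='a': occ=3, LF[6]=C('a')+3=1+3=4
L[7]='$': occ=0, LF[7]=C('$')+0=0+0=0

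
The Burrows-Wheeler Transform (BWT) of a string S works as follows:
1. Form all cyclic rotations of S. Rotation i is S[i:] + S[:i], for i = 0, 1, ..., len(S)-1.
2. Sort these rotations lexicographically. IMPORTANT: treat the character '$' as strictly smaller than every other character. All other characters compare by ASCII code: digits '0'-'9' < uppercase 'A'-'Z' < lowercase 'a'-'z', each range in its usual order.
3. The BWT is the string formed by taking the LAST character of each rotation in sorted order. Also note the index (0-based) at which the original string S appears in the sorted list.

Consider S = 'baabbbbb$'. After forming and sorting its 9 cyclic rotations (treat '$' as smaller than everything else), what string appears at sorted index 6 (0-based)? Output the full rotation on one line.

All 9 rotations (rotation i = S[i:]+S[:i]):
  rot[0] = baabbbbb$
  rot[1] = aabbbbb$b
  rot[2] = abbbbb$ba
  rot[3] = bbbbb$baa
  rot[4] = bbbb$baab
  rot[5] = bbb$baabb
  rot[6] = bb$baabbb
  rot[7] = b$baabbbb
  rot[8] = $baabbbbb
Sorted (with $ < everything):
  sorted[0] = $baabbbbb
  sorted[1] = aabbbbb$b
  sorted[2] = abbbbb$ba
  sorted[3] = b$baabbbb
  sorted[4] = baabbbbb$
  sorted[5] = bb$baabbb
  sorted[6] = bbb$baabb
  sorted[7] = bbbb$baab
  sorted[8] = bbbbb$baa
sorted[6] = bbb$baabb

Answer: bbb$baabb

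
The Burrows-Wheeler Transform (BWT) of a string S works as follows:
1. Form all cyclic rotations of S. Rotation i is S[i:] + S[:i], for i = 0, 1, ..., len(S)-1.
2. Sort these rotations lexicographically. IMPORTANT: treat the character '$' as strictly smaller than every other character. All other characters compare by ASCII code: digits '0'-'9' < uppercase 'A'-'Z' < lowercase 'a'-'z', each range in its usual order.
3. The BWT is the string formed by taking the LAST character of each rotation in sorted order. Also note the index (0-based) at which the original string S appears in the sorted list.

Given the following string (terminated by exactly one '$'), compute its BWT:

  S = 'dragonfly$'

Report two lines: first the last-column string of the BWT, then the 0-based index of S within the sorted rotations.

All 10 rotations (rotation i = S[i:]+S[:i]):
  rot[0] = dragonfly$
  rot[1] = ragonfly$d
  rot[2] = agonfly$dr
  rot[3] = gonfly$dra
  rot[4] = onfly$drag
  rot[5] = nfly$drago
  rot[6] = fly$dragon
  rot[7] = ly$dragonf
  rot[8] = y$dragonfl
  rot[9] = $dragonfly
Sorted (with $ < everything):
  sorted[0] = $dragonfly  (last char: 'y')
  sorted[1] = agonfly$dr  (last char: 'r')
  sorted[2] = dragonfly$  (last char: '$')
  sorted[3] = fly$dragon  (last char: 'n')
  sorted[4] = gonfly$dra  (last char: 'a')
  sorted[5] = ly$dragonf  (last char: 'f')
  sorted[6] = nfly$drago  (last char: 'o')
  sorted[7] = onfly$drag  (last char: 'g')
  sorted[8] = ragonfly$d  (last char: 'd')
  sorted[9] = y$dragonfl  (last char: 'l')
Last column: yr$nafogdl
Original string S is at sorted index 2

Answer: yr$nafogdl
2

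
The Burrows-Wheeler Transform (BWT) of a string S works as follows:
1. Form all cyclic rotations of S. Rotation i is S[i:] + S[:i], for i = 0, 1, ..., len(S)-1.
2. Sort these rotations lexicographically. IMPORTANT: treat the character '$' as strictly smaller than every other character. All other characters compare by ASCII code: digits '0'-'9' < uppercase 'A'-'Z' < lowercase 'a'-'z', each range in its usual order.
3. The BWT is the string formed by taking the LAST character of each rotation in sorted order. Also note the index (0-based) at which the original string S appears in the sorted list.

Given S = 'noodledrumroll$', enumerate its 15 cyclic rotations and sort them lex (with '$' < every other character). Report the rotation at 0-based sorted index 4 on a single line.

All 15 rotations (rotation i = S[i:]+S[:i]):
  rot[0] = noodledrumroll$
  rot[1] = oodledrumroll$n
  rot[2] = odledrumroll$no
  rot[3] = dledrumroll$noo
  rot[4] = ledrumroll$nood
  rot[5] = edrumroll$noodl
  rot[6] = drumroll$noodle
  rot[7] = rumroll$noodled
  rot[8] = umroll$noodledr
  rot[9] = mroll$noodledru
  rot[10] = roll$noodledrum
  rot[11] = oll$noodledrumr
  rot[12] = ll$noodledrumro
  rot[13] = l$noodledrumrol
  rot[14] = $noodledrumroll
Sorted (with $ < everything):
  sorted[0] = $noodledrumroll
  sorted[1] = dledrumroll$noo
  sorted[2] = drumroll$noodle
  sorted[3] = edrumroll$noodl
  sorted[4] = l$noodledrumrol
  sorted[5] = ledrumroll$nood
  sorted[6] = ll$noodledrumro
  sorted[7] = mroll$noodledru
  sorted[8] = noodledrumroll$
  sorted[9] = odledrumroll$no
  sorted[10] = oll$noodledrumr
  sorted[11] = oodledrumroll$n
  sorted[12] = roll$noodledrum
  sorted[13] = rumroll$noodled
  sorted[14] = umroll$noodledr
sorted[4] = l$noodledrumrol

Answer: l$noodledrumrol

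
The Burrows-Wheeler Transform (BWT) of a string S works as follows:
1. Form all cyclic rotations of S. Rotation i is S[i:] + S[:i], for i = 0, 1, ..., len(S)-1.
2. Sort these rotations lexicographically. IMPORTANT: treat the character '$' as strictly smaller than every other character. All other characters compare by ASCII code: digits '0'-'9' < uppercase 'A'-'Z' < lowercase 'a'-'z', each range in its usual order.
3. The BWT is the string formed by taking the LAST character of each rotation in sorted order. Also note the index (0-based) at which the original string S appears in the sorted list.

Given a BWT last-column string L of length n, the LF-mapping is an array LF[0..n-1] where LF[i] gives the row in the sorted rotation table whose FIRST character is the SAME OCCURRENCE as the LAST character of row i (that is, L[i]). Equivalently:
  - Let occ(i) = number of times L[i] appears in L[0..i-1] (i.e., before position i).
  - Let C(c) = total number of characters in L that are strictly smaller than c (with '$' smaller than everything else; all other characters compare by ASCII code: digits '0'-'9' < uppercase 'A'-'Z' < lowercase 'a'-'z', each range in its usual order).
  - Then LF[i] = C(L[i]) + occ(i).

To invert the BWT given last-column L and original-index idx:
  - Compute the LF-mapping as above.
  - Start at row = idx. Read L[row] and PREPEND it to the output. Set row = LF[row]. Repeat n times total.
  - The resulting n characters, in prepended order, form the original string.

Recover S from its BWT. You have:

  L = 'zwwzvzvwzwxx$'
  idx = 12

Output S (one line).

Answer: zxzwxzwvwvwz$

Derivation:
LF mapping: 9 3 4 10 1 11 2 5 12 6 7 8 0
Walk LF starting at row 12, prepending L[row]:
  step 1: row=12, L[12]='$', prepend. Next row=LF[12]=0
  step 2: row=0, L[0]='z', prepend. Next row=LF[0]=9
  step 3: row=9, L[9]='w', prepend. Next row=LF[9]=6
  step 4: row=6, L[6]='v', prepend. Next row=LF[6]=2
  step 5: row=2, L[2]='w', prepend. Next row=LF[2]=4
  step 6: row=4, L[4]='v', prepend. Next row=LF[4]=1
  step 7: row=1, L[1]='w', prepend. Next row=LF[1]=3
  step 8: row=3, L[3]='z', prepend. Next row=LF[3]=10
  step 9: row=10, L[10]='x', prepend. Next row=LF[10]=7
  step 10: row=7, L[7]='w', prepend. Next row=LF[7]=5
  step 11: row=5, L[5]='z', prepend. Next row=LF[5]=11
  step 12: row=11, L[11]='x', prepend. Next row=LF[11]=8
  step 13: row=8, L[8]='z', prepend. Next row=LF[8]=12
Reversed output: zxzwxzwvwvwz$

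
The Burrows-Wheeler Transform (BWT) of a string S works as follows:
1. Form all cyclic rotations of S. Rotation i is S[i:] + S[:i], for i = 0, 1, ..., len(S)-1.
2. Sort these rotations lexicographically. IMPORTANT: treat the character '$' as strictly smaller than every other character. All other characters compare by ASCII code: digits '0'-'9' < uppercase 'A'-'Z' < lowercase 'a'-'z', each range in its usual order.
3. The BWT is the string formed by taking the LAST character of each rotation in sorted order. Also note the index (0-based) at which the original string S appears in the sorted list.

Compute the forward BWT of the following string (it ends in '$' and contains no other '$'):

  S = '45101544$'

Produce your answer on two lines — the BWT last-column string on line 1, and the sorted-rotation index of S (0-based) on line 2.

All 9 rotations (rotation i = S[i:]+S[:i]):
  rot[0] = 45101544$
  rot[1] = 5101544$4
  rot[2] = 101544$45
  rot[3] = 01544$451
  rot[4] = 1544$4510
  rot[5] = 544$45101
  rot[6] = 44$451015
  rot[7] = 4$4510154
  rot[8] = $45101544
Sorted (with $ < everything):
  sorted[0] = $45101544  (last char: '4')
  sorted[1] = 01544$451  (last char: '1')
  sorted[2] = 101544$45  (last char: '5')
  sorted[3] = 1544$4510  (last char: '0')
  sorted[4] = 4$4510154  (last char: '4')
  sorted[5] = 44$451015  (last char: '5')
  sorted[6] = 45101544$  (last char: '$')
  sorted[7] = 5101544$4  (last char: '4')
  sorted[8] = 544$45101  (last char: '1')
Last column: 415045$41
Original string S is at sorted index 6

Answer: 415045$41
6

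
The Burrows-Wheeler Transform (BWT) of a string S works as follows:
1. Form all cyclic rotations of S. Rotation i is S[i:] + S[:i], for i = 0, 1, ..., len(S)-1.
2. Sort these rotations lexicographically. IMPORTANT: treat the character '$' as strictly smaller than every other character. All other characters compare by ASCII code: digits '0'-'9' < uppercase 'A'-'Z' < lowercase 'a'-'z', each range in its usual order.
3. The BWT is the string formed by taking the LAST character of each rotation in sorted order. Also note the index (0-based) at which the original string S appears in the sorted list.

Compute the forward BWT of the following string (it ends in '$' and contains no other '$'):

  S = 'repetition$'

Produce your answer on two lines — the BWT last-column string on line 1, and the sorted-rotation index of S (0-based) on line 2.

Answer: nrpttoie$ie
8

Derivation:
All 11 rotations (rotation i = S[i:]+S[:i]):
  rot[0] = repetition$
  rot[1] = epetition$r
  rot[2] = petition$re
  rot[3] = etition$rep
  rot[4] = tition$repe
  rot[5] = ition$repet
  rot[6] = tion$repeti
  rot[7] = ion$repetit
  rot[8] = on$repetiti
  rot[9] = n$repetitio
  rot[10] = $repetition
Sorted (with $ < everything):
  sorted[0] = $repetition  (last char: 'n')
  sorted[1] = epetition$r  (last char: 'r')
  sorted[2] = etition$rep  (last char: 'p')
  sorted[3] = ion$repetit  (last char: 't')
  sorted[4] = ition$repet  (last char: 't')
  sorted[5] = n$repetitio  (last char: 'o')
  sorted[6] = on$repetiti  (last char: 'i')
  sorted[7] = petition$re  (last char: 'e')
  sorted[8] = repetition$  (last char: '$')
  sorted[9] = tion$repeti  (last char: 'i')
  sorted[10] = tition$repe  (last char: 'e')
Last column: nrpttoie$ie
Original string S is at sorted index 8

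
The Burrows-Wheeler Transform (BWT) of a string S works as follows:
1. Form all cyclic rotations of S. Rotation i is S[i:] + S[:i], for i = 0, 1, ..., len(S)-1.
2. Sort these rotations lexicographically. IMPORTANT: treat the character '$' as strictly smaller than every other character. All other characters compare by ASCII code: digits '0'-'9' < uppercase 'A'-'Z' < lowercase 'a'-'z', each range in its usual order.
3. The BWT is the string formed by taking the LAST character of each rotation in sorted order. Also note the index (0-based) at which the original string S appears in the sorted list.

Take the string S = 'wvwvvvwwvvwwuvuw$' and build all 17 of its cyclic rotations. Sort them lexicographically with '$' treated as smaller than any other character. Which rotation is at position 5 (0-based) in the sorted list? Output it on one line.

All 17 rotations (rotation i = S[i:]+S[:i]):
  rot[0] = wvwvvvwwvvwwuvuw$
  rot[1] = vwvvvwwvvwwuvuw$w
  rot[2] = wvvvwwvvwwuvuw$wv
  rot[3] = vvvwwvvwwuvuw$wvw
  rot[4] = vvwwvvwwuvuw$wvwv
  rot[5] = vwwvvwwuvuw$wvwvv
  rot[6] = wwvvwwuvuw$wvwvvv
  rot[7] = wvvwwuvuw$wvwvvvw
  rot[8] = vvwwuvuw$wvwvvvww
  rot[9] = vwwuvuw$wvwvvvwwv
  rot[10] = wwuvuw$wvwvvvwwvv
  rot[11] = wuvuw$wvwvvvwwvvw
  rot[12] = uvuw$wvwvvvwwvvww
  rot[13] = vuw$wvwvvvwwvvwwu
  rot[14] = uw$wvwvvvwwvvwwuv
  rot[15] = w$wvwvvvwwvvwwuvu
  rot[16] = $wvwvvvwwvvwwuvuw
Sorted (with $ < everything):
  sorted[0] = $wvwvvvwwvvwwuvuw
  sorted[1] = uvuw$wvwvvvwwvvww
  sorted[2] = uw$wvwvvvwwvvwwuv
  sorted[3] = vuw$wvwvvvwwvvwwu
  sorted[4] = vvvwwvvwwuvuw$wvw
  sorted[5] = vvwwuvuw$wvwvvvww
  sorted[6] = vvwwvvwwuvuw$wvwv
  sorted[7] = vwvvvwwvvwwuvuw$w
  sorted[8] = vwwuvuw$wvwvvvwwv
  sorted[9] = vwwvvwwuvuw$wvwvv
  sorted[10] = w$wvwvvvwwvvwwuvu
  sorted[11] = wuvuw$wvwvvvwwvvw
  sorted[12] = wvvvwwvvwwuvuw$wv
  sorted[13] = wvvwwuvuw$wvwvvvw
  sorted[14] = wvwvvvwwvvwwuvuw$
  sorted[15] = wwuvuw$wvwvvvwwvv
  sorted[16] = wwvvwwuvuw$wvwvvv
sorted[5] = vvwwuvuw$wvwvvvww

Answer: vvwwuvuw$wvwvvvww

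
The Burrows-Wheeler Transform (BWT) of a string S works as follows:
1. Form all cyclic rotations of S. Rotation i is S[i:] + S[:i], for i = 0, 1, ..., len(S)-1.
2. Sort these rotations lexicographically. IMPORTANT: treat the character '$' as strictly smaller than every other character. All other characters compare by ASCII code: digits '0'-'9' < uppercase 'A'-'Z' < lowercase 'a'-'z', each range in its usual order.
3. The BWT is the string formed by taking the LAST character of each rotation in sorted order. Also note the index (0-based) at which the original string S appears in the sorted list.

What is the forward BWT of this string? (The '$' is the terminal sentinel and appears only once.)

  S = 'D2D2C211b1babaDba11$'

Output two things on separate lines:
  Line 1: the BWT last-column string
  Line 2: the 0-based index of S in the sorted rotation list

All 20 rotations (rotation i = S[i:]+S[:i]):
  rot[0] = D2D2C211b1babaDba11$
  rot[1] = 2D2C211b1babaDba11$D
  rot[2] = D2C211b1babaDba11$D2
  rot[3] = 2C211b1babaDba11$D2D
  rot[4] = C211b1babaDba11$D2D2
  rot[5] = 211b1babaDba11$D2D2C
  rot[6] = 11b1babaDba11$D2D2C2
  rot[7] = 1b1babaDba11$D2D2C21
  rot[8] = b1babaDba11$D2D2C211
  rot[9] = 1babaDba11$D2D2C211b
  rot[10] = babaDba11$D2D2C211b1
  rot[11] = abaDba11$D2D2C211b1b
  rot[12] = baDba11$D2D2C211b1ba
  rot[13] = aDba11$D2D2C211b1bab
  rot[14] = Dba11$D2D2C211b1baba
  rot[15] = ba11$D2D2C211b1babaD
  rot[16] = a11$D2D2C211b1babaDb
  rot[17] = 11$D2D2C211b1babaDba
  rot[18] = 1$D2D2C211b1babaDba1
  rot[19] = $D2D2C211b1babaDba11
Sorted (with $ < everything):
  sorted[0] = $D2D2C211b1babaDba11  (last char: '1')
  sorted[1] = 1$D2D2C211b1babaDba1  (last char: '1')
  sorted[2] = 11$D2D2C211b1babaDba  (last char: 'a')
  sorted[3] = 11b1babaDba11$D2D2C2  (last char: '2')
  sorted[4] = 1b1babaDba11$D2D2C21  (last char: '1')
  sorted[5] = 1babaDba11$D2D2C211b  (last char: 'b')
  sorted[6] = 211b1babaDba11$D2D2C  (last char: 'C')
  sorted[7] = 2C211b1babaDba11$D2D  (last char: 'D')
  sorted[8] = 2D2C211b1babaDba11$D  (last char: 'D')
  sorted[9] = C211b1babaDba11$D2D2  (last char: '2')
  sorted[10] = D2C211b1babaDba11$D2  (last char: '2')
  sorted[11] = D2D2C211b1babaDba11$  (last char: '$')
  sorted[12] = Dba11$D2D2C211b1baba  (last char: 'a')
  sorted[13] = a11$D2D2C211b1babaDb  (last char: 'b')
  sorted[14] = aDba11$D2D2C211b1bab  (last char: 'b')
  sorted[15] = abaDba11$D2D2C211b1b  (last char: 'b')
  sorted[16] = b1babaDba11$D2D2C211  (last char: '1')
  sorted[17] = ba11$D2D2C211b1babaD  (last char: 'D')
  sorted[18] = baDba11$D2D2C211b1ba  (last char: 'a')
  sorted[19] = babaDba11$D2D2C211b1  (last char: '1')
Last column: 11a21bCDD22$abbb1Da1
Original string S is at sorted index 11

Answer: 11a21bCDD22$abbb1Da1
11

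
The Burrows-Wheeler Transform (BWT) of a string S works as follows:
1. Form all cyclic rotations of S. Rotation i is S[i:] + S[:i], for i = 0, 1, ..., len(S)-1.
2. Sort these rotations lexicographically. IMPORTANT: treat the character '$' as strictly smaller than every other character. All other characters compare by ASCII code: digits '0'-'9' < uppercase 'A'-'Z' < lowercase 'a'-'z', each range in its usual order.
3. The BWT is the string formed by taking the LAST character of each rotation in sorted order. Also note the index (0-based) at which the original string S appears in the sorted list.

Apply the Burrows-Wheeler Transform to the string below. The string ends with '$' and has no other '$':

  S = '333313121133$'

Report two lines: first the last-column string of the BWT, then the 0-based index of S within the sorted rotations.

Answer: 323311313133$
12

Derivation:
All 13 rotations (rotation i = S[i:]+S[:i]):
  rot[0] = 333313121133$
  rot[1] = 33313121133$3
  rot[2] = 3313121133$33
  rot[3] = 313121133$333
  rot[4] = 13121133$3333
  rot[5] = 3121133$33331
  rot[6] = 121133$333313
  rot[7] = 21133$3333131
  rot[8] = 1133$33331312
  rot[9] = 133$333313121
  rot[10] = 33$3333131211
  rot[11] = 3$33331312113
  rot[12] = $333313121133
Sorted (with $ < everything):
  sorted[0] = $333313121133  (last char: '3')
  sorted[1] = 1133$33331312  (last char: '2')
  sorted[2] = 121133$333313  (last char: '3')
  sorted[3] = 13121133$3333  (last char: '3')
  sorted[4] = 133$333313121  (last char: '1')
  sorted[5] = 21133$3333131  (last char: '1')
  sorted[6] = 3$33331312113  (last char: '3')
  sorted[7] = 3121133$33331  (last char: '1')
  sorted[8] = 313121133$333  (last char: '3')
  sorted[9] = 33$3333131211  (last char: '1')
  sorted[10] = 3313121133$33  (last char: '3')
  sorted[11] = 33313121133$3  (last char: '3')
  sorted[12] = 333313121133$  (last char: '$')
Last column: 323311313133$
Original string S is at sorted index 12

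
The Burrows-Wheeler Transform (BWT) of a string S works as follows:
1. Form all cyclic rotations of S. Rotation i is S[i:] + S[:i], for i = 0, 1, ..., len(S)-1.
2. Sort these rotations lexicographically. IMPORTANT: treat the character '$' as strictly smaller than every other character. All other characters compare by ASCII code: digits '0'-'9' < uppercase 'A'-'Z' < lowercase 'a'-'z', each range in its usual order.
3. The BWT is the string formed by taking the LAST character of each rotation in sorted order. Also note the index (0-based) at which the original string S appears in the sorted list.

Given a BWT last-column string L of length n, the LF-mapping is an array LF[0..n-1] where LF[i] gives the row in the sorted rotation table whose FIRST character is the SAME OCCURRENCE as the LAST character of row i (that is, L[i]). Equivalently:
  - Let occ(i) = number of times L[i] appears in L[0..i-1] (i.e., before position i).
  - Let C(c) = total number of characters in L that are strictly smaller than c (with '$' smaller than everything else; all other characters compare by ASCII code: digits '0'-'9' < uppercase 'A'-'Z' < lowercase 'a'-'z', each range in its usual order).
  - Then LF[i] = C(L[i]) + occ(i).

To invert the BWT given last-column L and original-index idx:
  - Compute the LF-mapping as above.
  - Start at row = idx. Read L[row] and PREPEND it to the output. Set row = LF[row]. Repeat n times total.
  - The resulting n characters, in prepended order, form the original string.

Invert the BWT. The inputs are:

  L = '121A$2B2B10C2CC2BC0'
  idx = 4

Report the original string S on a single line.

LF mapping: 3 6 4 11 0 7 12 8 13 5 1 15 9 16 17 10 14 18 2
Walk LF starting at row 4, prepending L[row]:
  step 1: row=4, L[4]='$', prepend. Next row=LF[4]=0
  step 2: row=0, L[0]='1', prepend. Next row=LF[0]=3
  step 3: row=3, L[3]='A', prepend. Next row=LF[3]=11
  step 4: row=11, L[11]='C', prepend. Next row=LF[11]=15
  step 5: row=15, L[15]='2', prepend. Next row=LF[15]=10
  step 6: row=10, L[10]='0', prepend. Next row=LF[10]=1
  step 7: row=1, L[1]='2', prepend. Next row=LF[1]=6
  step 8: row=6, L[6]='B', prepend. Next row=LF[6]=12
  step 9: row=12, L[12]='2', prepend. Next row=LF[12]=9
  step 10: row=9, L[9]='1', prepend. Next row=LF[9]=5
  step 11: row=5, L[5]='2', prepend. Next row=LF[5]=7
  step 12: row=7, L[7]='2', prepend. Next row=LF[7]=8
  step 13: row=8, L[8]='B', prepend. Next row=LF[8]=13
  step 14: row=13, L[13]='C', prepend. Next row=LF[13]=16
  step 15: row=16, L[16]='B', prepend. Next row=LF[16]=14
  step 16: row=14, L[14]='C', prepend. Next row=LF[14]=17
  step 17: row=17, L[17]='C', prepend. Next row=LF[17]=18
  step 18: row=18, L[18]='0', prepend. Next row=LF[18]=2
  step 19: row=2, L[2]='1', prepend. Next row=LF[2]=4
Reversed output: 10CCBCB2212B202CA1$

Answer: 10CCBCB2212B202CA1$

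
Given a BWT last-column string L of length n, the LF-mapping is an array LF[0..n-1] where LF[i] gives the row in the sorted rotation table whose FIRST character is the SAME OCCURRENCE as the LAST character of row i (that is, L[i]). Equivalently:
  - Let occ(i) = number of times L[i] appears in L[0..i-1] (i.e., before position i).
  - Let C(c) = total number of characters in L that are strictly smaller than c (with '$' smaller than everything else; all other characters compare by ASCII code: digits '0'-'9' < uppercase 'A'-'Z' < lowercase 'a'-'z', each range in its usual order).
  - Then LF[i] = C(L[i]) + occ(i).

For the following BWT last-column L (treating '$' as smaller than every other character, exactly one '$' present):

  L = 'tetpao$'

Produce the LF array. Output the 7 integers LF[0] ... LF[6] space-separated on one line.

Answer: 5 2 6 4 1 3 0

Derivation:
Char counts: '$':1, 'a':1, 'e':1, 'o':1, 'p':1, 't':2
C (first-col start): C('$')=0, C('a')=1, C('e')=2, C('o')=3, C('p')=4, C('t')=5
L[0]='t': occ=0, LF[0]=C('t')+0=5+0=5
L[1]='e': occ=0, LF[1]=C('e')+0=2+0=2
L[2]='t': occ=1, LF[2]=C('t')+1=5+1=6
L[3]='p': occ=0, LF[3]=C('p')+0=4+0=4
L[4]='a': occ=0, LF[4]=C('a')+0=1+0=1
L[5]='o': occ=0, LF[5]=C('o')+0=3+0=3
L[6]='$': occ=0, LF[6]=C('$')+0=0+0=0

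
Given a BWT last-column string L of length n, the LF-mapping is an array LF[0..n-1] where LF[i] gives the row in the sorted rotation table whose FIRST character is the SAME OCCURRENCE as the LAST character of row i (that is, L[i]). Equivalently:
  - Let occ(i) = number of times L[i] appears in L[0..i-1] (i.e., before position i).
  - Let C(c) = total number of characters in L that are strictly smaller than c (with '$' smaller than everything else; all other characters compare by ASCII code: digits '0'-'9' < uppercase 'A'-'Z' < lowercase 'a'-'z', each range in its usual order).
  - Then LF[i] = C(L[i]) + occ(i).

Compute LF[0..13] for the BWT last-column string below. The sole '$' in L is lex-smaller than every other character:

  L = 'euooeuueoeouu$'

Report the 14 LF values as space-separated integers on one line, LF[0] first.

Char counts: '$':1, 'e':4, 'o':4, 'u':5
C (first-col start): C('$')=0, C('e')=1, C('o')=5, C('u')=9
L[0]='e': occ=0, LF[0]=C('e')+0=1+0=1
L[1]='u': occ=0, LF[1]=C('u')+0=9+0=9
L[2]='o': occ=0, LF[2]=C('o')+0=5+0=5
L[3]='o': occ=1, LF[3]=C('o')+1=5+1=6
L[4]='e': occ=1, LF[4]=C('e')+1=1+1=2
L[5]='u': occ=1, LF[5]=C('u')+1=9+1=10
L[6]='u': occ=2, LF[6]=C('u')+2=9+2=11
L[7]='e': occ=2, LF[7]=C('e')+2=1+2=3
L[8]='o': occ=2, LF[8]=C('o')+2=5+2=7
L[9]='e': occ=3, LF[9]=C('e')+3=1+3=4
L[10]='o': occ=3, LF[10]=C('o')+3=5+3=8
L[11]='u': occ=3, LF[11]=C('u')+3=9+3=12
L[12]='u': occ=4, LF[12]=C('u')+4=9+4=13
L[13]='$': occ=0, LF[13]=C('$')+0=0+0=0

Answer: 1 9 5 6 2 10 11 3 7 4 8 12 13 0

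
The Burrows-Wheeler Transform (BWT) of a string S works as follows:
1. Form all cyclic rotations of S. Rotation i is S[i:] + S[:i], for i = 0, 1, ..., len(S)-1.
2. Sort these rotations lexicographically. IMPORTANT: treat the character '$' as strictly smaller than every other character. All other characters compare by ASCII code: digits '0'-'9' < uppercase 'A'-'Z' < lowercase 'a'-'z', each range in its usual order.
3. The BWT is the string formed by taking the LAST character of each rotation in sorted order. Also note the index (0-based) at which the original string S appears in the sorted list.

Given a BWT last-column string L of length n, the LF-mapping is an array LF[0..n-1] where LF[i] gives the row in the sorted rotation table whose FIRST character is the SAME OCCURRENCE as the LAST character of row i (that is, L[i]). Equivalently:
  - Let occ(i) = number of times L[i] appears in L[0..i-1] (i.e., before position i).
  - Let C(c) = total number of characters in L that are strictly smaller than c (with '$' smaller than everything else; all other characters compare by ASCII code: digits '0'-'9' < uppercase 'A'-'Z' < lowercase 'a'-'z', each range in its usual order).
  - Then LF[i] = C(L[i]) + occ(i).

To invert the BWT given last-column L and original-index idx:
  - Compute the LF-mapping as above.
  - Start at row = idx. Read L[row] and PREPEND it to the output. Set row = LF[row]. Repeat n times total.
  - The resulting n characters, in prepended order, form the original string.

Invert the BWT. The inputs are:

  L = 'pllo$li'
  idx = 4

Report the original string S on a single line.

Answer: lollip$

Derivation:
LF mapping: 6 2 3 5 0 4 1
Walk LF starting at row 4, prepending L[row]:
  step 1: row=4, L[4]='$', prepend. Next row=LF[4]=0
  step 2: row=0, L[0]='p', prepend. Next row=LF[0]=6
  step 3: row=6, L[6]='i', prepend. Next row=LF[6]=1
  step 4: row=1, L[1]='l', prepend. Next row=LF[1]=2
  step 5: row=2, L[2]='l', prepend. Next row=LF[2]=3
  step 6: row=3, L[3]='o', prepend. Next row=LF[3]=5
  step 7: row=5, L[5]='l', prepend. Next row=LF[5]=4
Reversed output: lollip$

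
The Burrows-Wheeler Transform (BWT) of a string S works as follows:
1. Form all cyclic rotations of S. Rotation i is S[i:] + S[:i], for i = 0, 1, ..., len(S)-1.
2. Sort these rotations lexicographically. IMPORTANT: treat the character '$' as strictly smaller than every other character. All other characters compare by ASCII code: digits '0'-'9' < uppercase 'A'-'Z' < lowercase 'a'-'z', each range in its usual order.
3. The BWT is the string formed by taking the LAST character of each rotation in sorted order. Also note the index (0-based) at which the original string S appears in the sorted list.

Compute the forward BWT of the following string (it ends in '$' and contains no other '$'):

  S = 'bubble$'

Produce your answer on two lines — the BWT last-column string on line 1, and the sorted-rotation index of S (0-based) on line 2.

All 7 rotations (rotation i = S[i:]+S[:i]):
  rot[0] = bubble$
  rot[1] = ubble$b
  rot[2] = bble$bu
  rot[3] = ble$bub
  rot[4] = le$bubb
  rot[5] = e$bubbl
  rot[6] = $bubble
Sorted (with $ < everything):
  sorted[0] = $bubble  (last char: 'e')
  sorted[1] = bble$bu  (last char: 'u')
  sorted[2] = ble$bub  (last char: 'b')
  sorted[3] = bubble$  (last char: '$')
  sorted[4] = e$bubbl  (last char: 'l')
  sorted[5] = le$bubb  (last char: 'b')
  sorted[6] = ubble$b  (last char: 'b')
Last column: eub$lbb
Original string S is at sorted index 3

Answer: eub$lbb
3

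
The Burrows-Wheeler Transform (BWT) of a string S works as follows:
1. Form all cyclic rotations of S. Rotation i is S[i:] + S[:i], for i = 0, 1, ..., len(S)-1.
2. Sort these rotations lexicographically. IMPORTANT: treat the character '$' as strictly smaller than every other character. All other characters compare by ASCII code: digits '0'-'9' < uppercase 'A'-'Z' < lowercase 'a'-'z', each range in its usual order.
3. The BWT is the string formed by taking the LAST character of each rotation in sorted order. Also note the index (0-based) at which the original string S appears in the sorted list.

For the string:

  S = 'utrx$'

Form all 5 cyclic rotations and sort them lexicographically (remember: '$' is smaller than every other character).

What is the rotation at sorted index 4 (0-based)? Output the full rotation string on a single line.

All 5 rotations (rotation i = S[i:]+S[:i]):
  rot[0] = utrx$
  rot[1] = trx$u
  rot[2] = rx$ut
  rot[3] = x$utr
  rot[4] = $utrx
Sorted (with $ < everything):
  sorted[0] = $utrx
  sorted[1] = rx$ut
  sorted[2] = trx$u
  sorted[3] = utrx$
  sorted[4] = x$utr
sorted[4] = x$utr

Answer: x$utr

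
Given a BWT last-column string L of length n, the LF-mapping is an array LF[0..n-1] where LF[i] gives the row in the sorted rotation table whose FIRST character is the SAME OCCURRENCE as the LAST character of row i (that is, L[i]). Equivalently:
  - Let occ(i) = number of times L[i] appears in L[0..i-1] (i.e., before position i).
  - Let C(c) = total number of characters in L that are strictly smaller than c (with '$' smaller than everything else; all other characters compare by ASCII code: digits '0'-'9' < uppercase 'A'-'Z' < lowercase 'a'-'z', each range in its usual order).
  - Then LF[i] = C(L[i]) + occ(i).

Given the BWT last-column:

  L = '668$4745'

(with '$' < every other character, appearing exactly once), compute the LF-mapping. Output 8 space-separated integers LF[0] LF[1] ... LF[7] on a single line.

Answer: 4 5 7 0 1 6 2 3

Derivation:
Char counts: '$':1, '4':2, '5':1, '6':2, '7':1, '8':1
C (first-col start): C('$')=0, C('4')=1, C('5')=3, C('6')=4, C('7')=6, C('8')=7
L[0]='6': occ=0, LF[0]=C('6')+0=4+0=4
L[1]='6': occ=1, LF[1]=C('6')+1=4+1=5
L[2]='8': occ=0, LF[2]=C('8')+0=7+0=7
L[3]='$': occ=0, LF[3]=C('$')+0=0+0=0
L[4]='4': occ=0, LF[4]=C('4')+0=1+0=1
L[5]='7': occ=0, LF[5]=C('7')+0=6+0=6
L[6]='4': occ=1, LF[6]=C('4')+1=1+1=2
L[7]='5': occ=0, LF[7]=C('5')+0=3+0=3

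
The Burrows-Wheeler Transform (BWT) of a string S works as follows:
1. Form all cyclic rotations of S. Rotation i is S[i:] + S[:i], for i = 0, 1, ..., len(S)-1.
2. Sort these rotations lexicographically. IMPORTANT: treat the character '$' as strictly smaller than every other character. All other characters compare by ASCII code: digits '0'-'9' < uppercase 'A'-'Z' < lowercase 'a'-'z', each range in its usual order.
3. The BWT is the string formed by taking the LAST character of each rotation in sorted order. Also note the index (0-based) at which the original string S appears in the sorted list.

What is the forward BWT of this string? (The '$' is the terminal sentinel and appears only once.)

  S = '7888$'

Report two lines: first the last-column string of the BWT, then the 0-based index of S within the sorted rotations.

All 5 rotations (rotation i = S[i:]+S[:i]):
  rot[0] = 7888$
  rot[1] = 888$7
  rot[2] = 88$78
  rot[3] = 8$788
  rot[4] = $7888
Sorted (with $ < everything):
  sorted[0] = $7888  (last char: '8')
  sorted[1] = 7888$  (last char: '$')
  sorted[2] = 8$788  (last char: '8')
  sorted[3] = 88$78  (last char: '8')
  sorted[4] = 888$7  (last char: '7')
Last column: 8$887
Original string S is at sorted index 1

Answer: 8$887
1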